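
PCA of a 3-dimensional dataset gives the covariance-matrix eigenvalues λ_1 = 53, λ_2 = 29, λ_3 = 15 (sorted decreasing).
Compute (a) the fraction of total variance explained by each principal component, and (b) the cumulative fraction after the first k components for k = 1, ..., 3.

Step 1 — total variance = trace(Sigma) = Σ λ_i = 53 + 29 + 15 = 97.

Step 2 — fraction explained by component i = λ_i / Σ λ:
  PC1: 53/97 = 0.5464
  PC2: 29/97 = 0.299
  PC3: 15/97 = 0.1546

Step 3 — cumulative fraction after k components = (λ_1 + ... + λ_k) / Σ λ:
  k = 1: 53/97 = 0.5464
  k = 2: (53 + 29)/97 = 82/97 = 0.8454
  k = 3: (53 + 29 + 15)/97 = 97/97 = 1

Summary (fraction, with percent):

explained: PC1 0.5464 (54.64%), PC2 0.299 (29.9%), PC3 0.1546 (15.46%);  cumulative: 0.5464, 0.8454, 1


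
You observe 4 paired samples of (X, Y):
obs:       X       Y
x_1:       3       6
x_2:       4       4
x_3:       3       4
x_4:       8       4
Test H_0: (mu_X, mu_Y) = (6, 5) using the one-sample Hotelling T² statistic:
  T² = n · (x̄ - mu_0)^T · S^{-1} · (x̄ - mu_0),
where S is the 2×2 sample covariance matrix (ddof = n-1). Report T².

Step 1 — sample mean vector:
  mean(X) = (3 + 4 + 3 + 8) / 4 = 18/4 = 4.5
  mean(Y) = (6 + 4 + 4 + 4) / 4 = 18/4 = 4.5
  x̄ = (4.5, 4.5),  deviation x̄ - mu_0 = (4.5, 4.5) - (6, 5) = (-1.5, -0.5).

Step 2 — sample covariance matrix, S[i,j] = (1/(n-1)) · Σ_k (x_{k,i} - mean_i) · (x_{k,j} - mean_j), divisor n-1 = 3:
  S[X,X] = ((-1.5)·(-1.5) + (-0.5)·(-0.5) + (-1.5)·(-1.5) + (3.5)·(3.5)) / 3 = 17/3 = 5.6667
  S[X,Y] = ((-1.5)·(1.5) + (-0.5)·(-0.5) + (-1.5)·(-0.5) + (3.5)·(-0.5)) / 3 = -3/3 = -1
  S[Y,Y] = ((1.5)·(1.5) + (-0.5)·(-0.5) + (-0.5)·(-0.5) + (-0.5)·(-0.5)) / 3 = 3/3 = 1
  S = [[5.6667, -1],
 [-1, 1]].

Step 3 — invert S. det(S) = 5.6667·1 - (-1)² = 4.6667.
  S^{-1} = (1/det) · [[d, -b], [-b, a]] = [[0.2143, 0.2143],
 [0.2143, 1.2143]].

Step 4 — quadratic form (x̄ - mu_0)^T · S^{-1} · (x̄ - mu_0):
  S^{-1} · (x̄ - mu_0) = (-0.4286, -0.9286),
  (x̄ - mu_0)^T · [...] = (-1.5)·(-0.4286) + (-0.5)·(-0.9286) = 1.1071.

Step 5 — scale by n: T² = 4 · 1.1071 = 4.4286.

T² ≈ 4.4286


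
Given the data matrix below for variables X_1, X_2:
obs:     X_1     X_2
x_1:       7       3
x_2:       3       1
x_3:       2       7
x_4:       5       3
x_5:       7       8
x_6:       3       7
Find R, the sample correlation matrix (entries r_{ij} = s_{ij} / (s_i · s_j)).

Step 1 — column means:
  mean(X_1) = (7 + 3 + 2 + 5 + 7 + 3) / 6 = 27/6 = 4.5
  mean(X_2) = (3 + 1 + 7 + 3 + 8 + 7) / 6 = 29/6 = 4.8333

Step 2 — sample variances and covariances s[i,j] = (1/(n-1)) · Σ_k (x_{k,i} - mean_i) · (x_{k,j} - mean_j), with n-1 = 5:
  s[X_1,X_1] = ((2.5)·(2.5) + (-1.5)·(-1.5) + (-2.5)·(-2.5) + (0.5)·(0.5) + (2.5)·(2.5) + (-1.5)·(-1.5)) / 5 = 23.5/5 = 4.7
  s[X_1,X_2] = ((2.5)·(-1.8333) + (-1.5)·(-3.8333) + (-2.5)·(2.1667) + (0.5)·(-1.8333) + (2.5)·(3.1667) + (-1.5)·(2.1667)) / 5 = -0.5/5 = -0.1
  s[X_2,X_2] = ((-1.8333)·(-1.8333) + (-3.8333)·(-3.8333) + (2.1667)·(2.1667) + (-1.8333)·(-1.8333) + (3.1667)·(3.1667) + (2.1667)·(2.1667)) / 5 = 40.8333/5 = 8.1667
  Sample standard deviations s_i = √(s[i,i]):
  s(X_1) = √(4.7) = 2.1679
  s(X_2) = √(8.1667) = 2.8577

Step 3 — r_{ij} = s_{ij} / (s_i · s_j):
  r[X_1,X_1] = 1 (diagonal).
  r[X_1,X_2] = -0.1 / (2.1679 · 2.8577) = -0.1 / 6.1954 = -0.0161
  r[X_2,X_2] = 1 (diagonal).

R is symmetric with unit diagonal. Assembling:

R = [[1, -0.0161],
 [-0.0161, 1]]


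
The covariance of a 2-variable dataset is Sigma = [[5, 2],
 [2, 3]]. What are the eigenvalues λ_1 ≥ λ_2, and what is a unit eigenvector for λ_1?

Step 1 — characteristic polynomial of 2×2 Sigma:
  det(Sigma - λI) = λ² - trace · λ + det = 0.
  trace = 5 + 3 = 8, det = 5·3 - (2)² = 11.
Step 2 — discriminant:
  Δ = trace² - 4·det = 64 - 44 = 20.
Step 3 — eigenvalues:
  λ = (trace ± √Δ)/2 = (8 ± 4.4721)/2,
  λ_1 = 6.2361,  λ_2 = 1.7639.

Step 4 — unit eigenvector for λ_1: solve (Sigma - λ_1 I)v = 0. First row:
  (5 - 6.2361)·v_x + (2)·v_y = 0, i.e. (-1.2361)·v_x + (2)·v_y = 0,
  so v ∝ (b, λ_1 - a) = (2, 1.2361) = u.
  ||u|| = √((2)² + (1.2361)²) = √(5.5279) ≈ 2.3511,
  v_1 = u/||u|| ≈ (0.8507, 0.5257) (||v_1|| = 1).

λ_1 = 6.2361,  λ_2 = 1.7639;  v_1 ≈ (0.8507, 0.5257)


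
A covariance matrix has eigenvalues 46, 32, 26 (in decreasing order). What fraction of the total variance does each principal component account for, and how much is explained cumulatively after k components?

Step 1 — total variance = trace(Sigma) = Σ λ_i = 46 + 32 + 26 = 104.

Step 2 — fraction explained by component i = λ_i / Σ λ:
  PC1: 46/104 = 0.4423
  PC2: 32/104 = 0.3077
  PC3: 26/104 = 0.25

Step 3 — cumulative fraction after k components = (λ_1 + ... + λ_k) / Σ λ:
  k = 1: 46/104 = 0.4423
  k = 2: (46 + 32)/104 = 78/104 = 0.75
  k = 3: (46 + 32 + 26)/104 = 104/104 = 1

Summary (fraction, with percent):

explained: PC1 0.4423 (44.23%), PC2 0.3077 (30.77%), PC3 0.25 (25%);  cumulative: 0.4423, 0.75, 1


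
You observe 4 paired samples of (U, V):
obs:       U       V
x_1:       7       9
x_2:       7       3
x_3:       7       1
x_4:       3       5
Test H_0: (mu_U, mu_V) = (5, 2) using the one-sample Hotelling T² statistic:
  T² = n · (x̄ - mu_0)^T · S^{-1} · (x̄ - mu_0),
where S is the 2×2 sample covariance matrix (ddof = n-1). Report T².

Step 1 — sample mean vector:
  mean(U) = (7 + 7 + 7 + 3) / 4 = 24/4 = 6
  mean(V) = (9 + 3 + 1 + 5) / 4 = 18/4 = 4.5
  x̄ = (6, 4.5),  deviation x̄ - mu_0 = (6, 4.5) - (5, 2) = (1, 2.5).

Step 2 — sample covariance matrix, S[i,j] = (1/(n-1)) · Σ_k (x_{k,i} - mean_i) · (x_{k,j} - mean_j), divisor n-1 = 3:
  S[U,U] = ((1)·(1) + (1)·(1) + (1)·(1) + (-3)·(-3)) / 3 = 12/3 = 4
  S[U,V] = ((1)·(4.5) + (1)·(-1.5) + (1)·(-3.5) + (-3)·(0.5)) / 3 = -2/3 = -0.6667
  S[V,V] = ((4.5)·(4.5) + (-1.5)·(-1.5) + (-3.5)·(-3.5) + (0.5)·(0.5)) / 3 = 35/3 = 11.6667
  S = [[4, -0.6667],
 [-0.6667, 11.6667]].

Step 3 — invert S. det(S) = 4·11.6667 - (-0.6667)² = 46.2222.
  S^{-1} = (1/det) · [[d, -b], [-b, a]] = [[0.2524, 0.0144],
 [0.0144, 0.0865]].

Step 4 — quadratic form (x̄ - mu_0)^T · S^{-1} · (x̄ - mu_0):
  S^{-1} · (x̄ - mu_0) = (0.2885, 0.2308),
  (x̄ - mu_0)^T · [...] = (1)·(0.2885) + (2.5)·(0.2308) = 0.8654.

Step 5 — scale by n: T² = 4 · 0.8654 = 3.4615.

T² ≈ 3.4615


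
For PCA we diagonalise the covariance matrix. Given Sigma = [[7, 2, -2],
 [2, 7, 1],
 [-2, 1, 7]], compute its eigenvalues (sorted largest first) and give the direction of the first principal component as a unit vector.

Step 1 — characteristic polynomial p(λ) = det(λI - Sigma) = λ³ - tr·λ² + c_1·λ - det, where tr = trace, c_1 = sum of the principal 2×2 minors, det = det(Sigma):
  tr = 7 + 7 + 7 = 21,
  c_1 = (7·7 - (2)²) + (7·7 - (-2)²) + (7·7 - (1)²) = 45 + 45 + 48 = 138,
  det = 7·(7·7 - (1)²) - (2)·((2)·7 - (1)·(-2)) + (-2)·((2)·(1) - 7·(-2)) = 7·(48) - (2)·(16) + (-2)·(16) = 272.
  So p(λ) = λ³ - 21λ² + 138λ - 272.
Step 2 — look for an integer root (rational root theorem: any rational root is an integer divisor of 272). Testing λ = 8:
  p(8) = 512 - 1344 + 1104 - 272 = 0  ✓
  Dividing out (λ - 8): p(λ) = (λ - 8)(λ² - 13λ + 34).
Step 3 — remaining eigenvalues from the quadratic λ² - 13λ + 34 = 0:
  Δ = 13² - 4·34 = 169 - 136 = 33,  λ = (13 ± √33)/2 = (13 ± 5.7446)/2 ≈ 9.3723 or 3.6277.
  Sorted: λ_1 = 9.3723,  λ_2 = 8,  λ_3 = 3.6277  (check: sum = 21 = tr ✓).

Step 4 — unit eigenvector for λ_1 ≈ 9.3723: v spans the null space of (Sigma - λ_1 I), whose rows are
  r_1 = (-2.3723, 2, -2),  r_2 = (2, -2.3723, 1),  r_3 = (-2, 1, -2.3723).
  v is orthogonal to every row, so take v ∝ r_1 × r_2 = ((2)·(1) - (-2)·(-2.3723), (-2)·(2) - (-2.3723)·(1), (-2.3723)·(-2.3723) - (2)·(2)) ≈ (-2.7446, -1.6277, 1.6277).
  Rescale (multiply by -1 so the first nonzero entry is positive): u = (2.7446, 1.6277, -1.6277).
  ||u|| = √((2.7446)² + (1.6277)² + (-1.6277)²) = √(12.8316) ≈ 3.5821,  v_1 = u/||u|| ≈ (0.7662, 0.4544, -0.4544) (||v_1|| = 1).

λ_1 = 9.3723,  λ_2 = 8,  λ_3 = 3.6277;  v_1 ≈ (0.7662, 0.4544, -0.4544)


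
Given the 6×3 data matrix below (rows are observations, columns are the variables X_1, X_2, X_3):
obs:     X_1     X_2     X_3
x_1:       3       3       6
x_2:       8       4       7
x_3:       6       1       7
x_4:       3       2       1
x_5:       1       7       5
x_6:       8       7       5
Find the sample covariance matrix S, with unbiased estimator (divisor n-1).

Step 1 — column means:
  mean(X_1) = (3 + 8 + 6 + 3 + 1 + 8) / 6 = 29/6 = 4.8333
  mean(X_2) = (3 + 4 + 1 + 2 + 7 + 7) / 6 = 24/6 = 4
  mean(X_3) = (6 + 7 + 7 + 1 + 5 + 5) / 6 = 31/6 = 5.1667

Step 2 — sample covariance S[i,j] = (1/(n-1)) · Σ_k (x_{k,i} - mean_i) · (x_{k,j} - mean_j), with n-1 = 5.
  S[X_1,X_1] = ((-1.8333)·(-1.8333) + (3.1667)·(3.1667) + (1.1667)·(1.1667) + (-1.8333)·(-1.8333) + (-3.8333)·(-3.8333) + (3.1667)·(3.1667)) / 5 = 42.8333/5 = 8.5667
  S[X_1,X_2] = ((-1.8333)·(-1) + (3.1667)·(0) + (1.1667)·(-3) + (-1.8333)·(-2) + (-3.8333)·(3) + (3.1667)·(3)) / 5 = 0/5 = 0
  S[X_1,X_3] = ((-1.8333)·(0.8333) + (3.1667)·(1.8333) + (1.1667)·(1.8333) + (-1.8333)·(-4.1667) + (-3.8333)·(-0.1667) + (3.1667)·(-0.1667)) / 5 = 14.1667/5 = 2.8333
  S[X_2,X_2] = ((-1)·(-1) + (0)·(0) + (-3)·(-3) + (-2)·(-2) + (3)·(3) + (3)·(3)) / 5 = 32/5 = 6.4
  S[X_2,X_3] = ((-1)·(0.8333) + (0)·(1.8333) + (-3)·(1.8333) + (-2)·(-4.1667) + (3)·(-0.1667) + (3)·(-0.1667)) / 5 = 1/5 = 0.2
  S[X_3,X_3] = ((0.8333)·(0.8333) + (1.8333)·(1.8333) + (1.8333)·(1.8333) + (-4.1667)·(-4.1667) + (-0.1667)·(-0.1667) + (-0.1667)·(-0.1667)) / 5 = 24.8333/5 = 4.9667

S is symmetric (S[j,i] = S[i,j]). Assembling:

S = [[8.5667, 0, 2.8333],
 [0, 6.4, 0.2],
 [2.8333, 0.2, 4.9667]]


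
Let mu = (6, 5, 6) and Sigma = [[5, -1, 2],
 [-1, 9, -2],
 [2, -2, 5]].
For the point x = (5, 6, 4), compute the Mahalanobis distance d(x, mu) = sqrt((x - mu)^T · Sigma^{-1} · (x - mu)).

Step 1 — centre the observation: (x - mu) = (-1, 1, -2).

Step 2 — invert Sigma (cofactor / det for 3×3, or solve directly):
  Sigma^{-1} = [[0.2384, 0.0058, -0.093],
 [0.0058, 0.1221, 0.0465],
 [-0.093, 0.0465, 0.2558]].

Step 3 — form the quadratic (x - mu)^T · Sigma^{-1} · (x - mu):
  Sigma^{-1} · (x - mu) = (-0.0465, 0.0233, -0.3721).
  (x - mu)^T · [Sigma^{-1} · (x - mu)] = (-1)·(-0.0465) + (1)·(0.0233) + (-2)·(-0.3721) = 0.814.

Step 4 — take square root: d = √(0.814) ≈ 0.9022.

d(x, mu) = √(0.814) ≈ 0.9022


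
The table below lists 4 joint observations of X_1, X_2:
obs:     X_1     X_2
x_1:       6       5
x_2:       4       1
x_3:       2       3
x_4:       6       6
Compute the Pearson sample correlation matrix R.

Step 1 — column means:
  mean(X_1) = (6 + 4 + 2 + 6) / 4 = 18/4 = 4.5
  mean(X_2) = (5 + 1 + 3 + 6) / 4 = 15/4 = 3.75

Step 2 — sample variances and covariances s[i,j] = (1/(n-1)) · Σ_k (x_{k,i} - mean_i) · (x_{k,j} - mean_j), with n-1 = 3:
  s[X_1,X_1] = ((1.5)·(1.5) + (-0.5)·(-0.5) + (-2.5)·(-2.5) + (1.5)·(1.5)) / 3 = 11/3 = 3.6667
  s[X_1,X_2] = ((1.5)·(1.25) + (-0.5)·(-2.75) + (-2.5)·(-0.75) + (1.5)·(2.25)) / 3 = 8.5/3 = 2.8333
  s[X_2,X_2] = ((1.25)·(1.25) + (-2.75)·(-2.75) + (-0.75)·(-0.75) + (2.25)·(2.25)) / 3 = 14.75/3 = 4.9167
  Sample standard deviations s_i = √(s[i,i]):
  s(X_1) = √(3.6667) = 1.9149
  s(X_2) = √(4.9167) = 2.2174

Step 3 — r_{ij} = s_{ij} / (s_i · s_j):
  r[X_1,X_1] = 1 (diagonal).
  r[X_1,X_2] = 2.8333 / (1.9149 · 2.2174) = 2.8333 / 4.2459 = 0.6673
  r[X_2,X_2] = 1 (diagonal).

R is symmetric with unit diagonal. Assembling:

R = [[1, 0.6673],
 [0.6673, 1]]


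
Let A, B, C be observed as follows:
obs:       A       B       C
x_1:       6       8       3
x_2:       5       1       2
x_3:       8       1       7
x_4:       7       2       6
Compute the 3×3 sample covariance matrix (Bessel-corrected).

Step 1 — column means:
  mean(A) = (6 + 5 + 8 + 7) / 4 = 26/4 = 6.5
  mean(B) = (8 + 1 + 1 + 2) / 4 = 12/4 = 3
  mean(C) = (3 + 2 + 7 + 6) / 4 = 18/4 = 4.5

Step 2 — sample covariance S[i,j] = (1/(n-1)) · Σ_k (x_{k,i} - mean_i) · (x_{k,j} - mean_j), with n-1 = 3.
  S[A,A] = ((-0.5)·(-0.5) + (-1.5)·(-1.5) + (1.5)·(1.5) + (0.5)·(0.5)) / 3 = 5/3 = 1.6667
  S[A,B] = ((-0.5)·(5) + (-1.5)·(-2) + (1.5)·(-2) + (0.5)·(-1)) / 3 = -3/3 = -1
  S[A,C] = ((-0.5)·(-1.5) + (-1.5)·(-2.5) + (1.5)·(2.5) + (0.5)·(1.5)) / 3 = 9/3 = 3
  S[B,B] = ((5)·(5) + (-2)·(-2) + (-2)·(-2) + (-1)·(-1)) / 3 = 34/3 = 11.3333
  S[B,C] = ((5)·(-1.5) + (-2)·(-2.5) + (-2)·(2.5) + (-1)·(1.5)) / 3 = -9/3 = -3
  S[C,C] = ((-1.5)·(-1.5) + (-2.5)·(-2.5) + (2.5)·(2.5) + (1.5)·(1.5)) / 3 = 17/3 = 5.6667

S is symmetric (S[j,i] = S[i,j]). Assembling:

S = [[1.6667, -1, 3],
 [-1, 11.3333, -3],
 [3, -3, 5.6667]]


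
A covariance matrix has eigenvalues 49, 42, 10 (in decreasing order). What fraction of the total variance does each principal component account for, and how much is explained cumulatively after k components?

Step 1 — total variance = trace(Sigma) = Σ λ_i = 49 + 42 + 10 = 101.

Step 2 — fraction explained by component i = λ_i / Σ λ:
  PC1: 49/101 = 0.4851
  PC2: 42/101 = 0.4158
  PC3: 10/101 = 0.099

Step 3 — cumulative fraction after k components = (λ_1 + ... + λ_k) / Σ λ:
  k = 1: 49/101 = 0.4851
  k = 2: (49 + 42)/101 = 91/101 = 0.901
  k = 3: (49 + 42 + 10)/101 = 101/101 = 1

Summary (fraction, with percent):

explained: PC1 0.4851 (48.51%), PC2 0.4158 (41.58%), PC3 0.099 (9.9%);  cumulative: 0.4851, 0.901, 1


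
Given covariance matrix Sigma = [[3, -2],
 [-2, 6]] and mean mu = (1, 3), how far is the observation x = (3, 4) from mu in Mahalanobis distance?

Step 1 — centre the observation: (x - mu) = (2, 1).

Step 2 — invert Sigma. det(Sigma) = 3·6 - (-2)² = 14.
  Sigma^{-1} = (1/det) · [[d, -b], [-b, a]] = [[0.4286, 0.1429],
 [0.1429, 0.2143]].

Step 3 — form the quadratic (x - mu)^T · Sigma^{-1} · (x - mu):
  Sigma^{-1} · (x - mu) = (1, 0.5).
  (x - mu)^T · [Sigma^{-1} · (x - mu)] = (2)·(1) + (1)·(0.5) = 2.5.

Step 4 — take square root: d = √(2.5) ≈ 1.5811.

d(x, mu) = √(2.5) ≈ 1.5811


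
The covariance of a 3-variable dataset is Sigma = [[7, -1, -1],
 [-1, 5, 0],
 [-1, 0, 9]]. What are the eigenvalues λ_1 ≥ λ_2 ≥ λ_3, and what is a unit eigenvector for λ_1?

Step 1 — characteristic polynomial p(λ) = det(λI - Sigma) = λ³ - tr·λ² + c_1·λ - det, where tr = trace, c_1 = sum of the principal 2×2 minors, det = det(Sigma):
  tr = 7 + 5 + 9 = 21,
  c_1 = (7·5 - (-1)²) + (7·9 - (-1)²) + (5·9 - (0)²) = 34 + 62 + 45 = 141,
  det = 7·(5·9 - (0)²) - (-1)·((-1)·9 - (0)·(-1)) + (-1)·((-1)·(0) - 5·(-1)) = 7·(45) - (-1)·(-9) + (-1)·(5) = 301.
  So p(λ) = λ³ - 21λ² + 141λ - 301.
Step 2 — look for an integer root (rational root theorem: any rational root is an integer divisor of 301). Testing λ = 7:
  p(7) = 343 - 1029 + 987 - 301 = 0  ✓
  Dividing out (λ - 7): p(λ) = (λ - 7)(λ² - 14λ + 43).
Step 3 — remaining eigenvalues from the quadratic λ² - 14λ + 43 = 0:
  Δ = 14² - 4·43 = 196 - 172 = 24,  λ = (14 ± √24)/2 = (14 ± 4.899)/2 ≈ 9.4495 or 4.5505.
  Sorted: λ_1 = 9.4495,  λ_2 = 7,  λ_3 = 4.5505  (check: sum = 21 = tr ✓).

Step 4 — unit eigenvector for λ_1 ≈ 9.4495: v spans the null space of (Sigma - λ_1 I), whose rows are
  r_1 = (-2.4495, -1, -1),  r_2 = (-1, -4.4495, 0),  r_3 = (-1, 0, -0.4495).
  v is orthogonal to every row, so take v ∝ r_1 × r_2 = ((-1)·(0) - (-1)·(-4.4495), (-1)·(-1) - (-2.4495)·(0), (-2.4495)·(-4.4495) - (-1)·(-1)) ≈ (-4.4495, 1, 9.899).
  Rescale (multiply by -1 so the first nonzero entry is positive): u = (4.4495, -1, -9.899).
  ||u|| = √((4.4495)² + (-1)² + (-9.899)²) = √(118.7878) ≈ 10.899,  v_1 = u/||u|| ≈ (0.4082, -0.0918, -0.9082) (||v_1|| = 1).

λ_1 = 9.4495,  λ_2 = 7,  λ_3 = 4.5505;  v_1 ≈ (0.4082, -0.0918, -0.9082)


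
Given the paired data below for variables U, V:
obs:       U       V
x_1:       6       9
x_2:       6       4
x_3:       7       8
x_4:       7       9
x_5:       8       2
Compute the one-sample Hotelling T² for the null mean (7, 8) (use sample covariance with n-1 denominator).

Step 1 — sample mean vector:
  mean(U) = (6 + 6 + 7 + 7 + 8) / 5 = 34/5 = 6.8
  mean(V) = (9 + 4 + 8 + 9 + 2) / 5 = 32/5 = 6.4
  x̄ = (6.8, 6.4),  deviation x̄ - mu_0 = (6.8, 6.4) - (7, 8) = (-0.2, -1.6).

Step 2 — sample covariance matrix, S[i,j] = (1/(n-1)) · Σ_k (x_{k,i} - mean_i) · (x_{k,j} - mean_j), divisor n-1 = 4:
  S[U,U] = ((-0.8)·(-0.8) + (-0.8)·(-0.8) + (0.2)·(0.2) + (0.2)·(0.2) + (1.2)·(1.2)) / 4 = 2.8/4 = 0.7
  S[U,V] = ((-0.8)·(2.6) + (-0.8)·(-2.4) + (0.2)·(1.6) + (0.2)·(2.6) + (1.2)·(-4.4)) / 4 = -4.6/4 = -1.15
  S[V,V] = ((2.6)·(2.6) + (-2.4)·(-2.4) + (1.6)·(1.6) + (2.6)·(2.6) + (-4.4)·(-4.4)) / 4 = 41.2/4 = 10.3
  S = [[0.7, -1.15],
 [-1.15, 10.3]].

Step 3 — invert S. det(S) = 0.7·10.3 - (-1.15)² = 5.8875.
  S^{-1} = (1/det) · [[d, -b], [-b, a]] = [[1.7495, 0.1953],
 [0.1953, 0.1189]].

Step 4 — quadratic form (x̄ - mu_0)^T · S^{-1} · (x̄ - mu_0):
  S^{-1} · (x̄ - mu_0) = (-0.6624, -0.2293),
  (x̄ - mu_0)^T · [...] = (-0.2)·(-0.6624) + (-1.6)·(-0.2293) = 0.4994.

Step 5 — scale by n: T² = 5 · 0.4994 = 2.4968.

T² ≈ 2.4968


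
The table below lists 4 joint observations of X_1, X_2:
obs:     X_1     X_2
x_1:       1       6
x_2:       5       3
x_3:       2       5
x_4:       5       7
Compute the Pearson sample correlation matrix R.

Step 1 — column means:
  mean(X_1) = (1 + 5 + 2 + 5) / 4 = 13/4 = 3.25
  mean(X_2) = (6 + 3 + 5 + 7) / 4 = 21/4 = 5.25

Step 2 — sample variances and covariances s[i,j] = (1/(n-1)) · Σ_k (x_{k,i} - mean_i) · (x_{k,j} - mean_j), with n-1 = 3:
  s[X_1,X_1] = ((-2.25)·(-2.25) + (1.75)·(1.75) + (-1.25)·(-1.25) + (1.75)·(1.75)) / 3 = 12.75/3 = 4.25
  s[X_1,X_2] = ((-2.25)·(0.75) + (1.75)·(-2.25) + (-1.25)·(-0.25) + (1.75)·(1.75)) / 3 = -2.25/3 = -0.75
  s[X_2,X_2] = ((0.75)·(0.75) + (-2.25)·(-2.25) + (-0.25)·(-0.25) + (1.75)·(1.75)) / 3 = 8.75/3 = 2.9167
  Sample standard deviations s_i = √(s[i,i]):
  s(X_1) = √(4.25) = 2.0616
  s(X_2) = √(2.9167) = 1.7078

Step 3 — r_{ij} = s_{ij} / (s_i · s_j):
  r[X_1,X_1] = 1 (diagonal).
  r[X_1,X_2] = -0.75 / (2.0616 · 1.7078) = -0.75 / 3.5208 = -0.213
  r[X_2,X_2] = 1 (diagonal).

R is symmetric with unit diagonal. Assembling:

R = [[1, -0.213],
 [-0.213, 1]]


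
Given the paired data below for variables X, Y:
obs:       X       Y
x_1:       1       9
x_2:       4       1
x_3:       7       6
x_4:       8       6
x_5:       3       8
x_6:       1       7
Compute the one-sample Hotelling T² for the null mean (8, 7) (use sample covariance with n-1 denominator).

Step 1 — sample mean vector:
  mean(X) = (1 + 4 + 7 + 8 + 3 + 1) / 6 = 24/6 = 4
  mean(Y) = (9 + 1 + 6 + 6 + 8 + 7) / 6 = 37/6 = 6.1667
  x̄ = (4, 6.1667),  deviation x̄ - mu_0 = (4, 6.1667) - (8, 7) = (-4, -0.8333).

Step 2 — sample covariance matrix, S[i,j] = (1/(n-1)) · Σ_k (x_{k,i} - mean_i) · (x_{k,j} - mean_j), divisor n-1 = 5:
  S[X,X] = ((-3)·(-3) + (0)·(0) + (3)·(3) + (4)·(4) + (-1)·(-1) + (-3)·(-3)) / 5 = 44/5 = 8.8
  S[X,Y] = ((-3)·(2.8333) + (0)·(-5.1667) + (3)·(-0.1667) + (4)·(-0.1667) + (-1)·(1.8333) + (-3)·(0.8333)) / 5 = -14/5 = -2.8
  S[Y,Y] = ((2.8333)·(2.8333) + (-5.1667)·(-5.1667) + (-0.1667)·(-0.1667) + (-0.1667)·(-0.1667) + (1.8333)·(1.8333) + (0.8333)·(0.8333)) / 5 = 38.8333/5 = 7.7667
  S = [[8.8, -2.8],
 [-2.8, 7.7667]].

Step 3 — invert S. det(S) = 8.8·7.7667 - (-2.8)² = 60.5067.
  S^{-1} = (1/det) · [[d, -b], [-b, a]] = [[0.1284, 0.0463],
 [0.0463, 0.1454]].

Step 4 — quadratic form (x̄ - mu_0)^T · S^{-1} · (x̄ - mu_0):
  S^{-1} · (x̄ - mu_0) = (-0.552, -0.3063),
  (x̄ - mu_0)^T · [...] = (-4)·(-0.552) + (-0.8333)·(-0.3063) = 2.4633.

Step 5 — scale by n: T² = 6 · 2.4633 = 14.7796.

T² ≈ 14.7796


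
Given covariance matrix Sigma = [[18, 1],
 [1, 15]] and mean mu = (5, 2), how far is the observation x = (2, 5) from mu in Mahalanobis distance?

Step 1 — centre the observation: (x - mu) = (-3, 3).

Step 2 — invert Sigma. det(Sigma) = 18·15 - (1)² = 269.
  Sigma^{-1} = (1/det) · [[d, -b], [-b, a]] = [[0.0558, -0.0037],
 [-0.0037, 0.0669]].

Step 3 — form the quadratic (x - mu)^T · Sigma^{-1} · (x - mu):
  Sigma^{-1} · (x - mu) = (-0.1784, 0.2119).
  (x - mu)^T · [Sigma^{-1} · (x - mu)] = (-3)·(-0.1784) + (3)·(0.2119) = 1.171.

Step 4 — take square root: d = √(1.171) ≈ 1.0821.

d(x, mu) = √(1.171) ≈ 1.0821


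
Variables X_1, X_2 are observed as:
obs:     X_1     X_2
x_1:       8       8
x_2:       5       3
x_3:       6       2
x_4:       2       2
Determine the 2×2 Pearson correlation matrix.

Step 1 — column means:
  mean(X_1) = (8 + 5 + 6 + 2) / 4 = 21/4 = 5.25
  mean(X_2) = (8 + 3 + 2 + 2) / 4 = 15/4 = 3.75

Step 2 — sample variances and covariances s[i,j] = (1/(n-1)) · Σ_k (x_{k,i} - mean_i) · (x_{k,j} - mean_j), with n-1 = 3:
  s[X_1,X_1] = ((2.75)·(2.75) + (-0.25)·(-0.25) + (0.75)·(0.75) + (-3.25)·(-3.25)) / 3 = 18.75/3 = 6.25
  s[X_1,X_2] = ((2.75)·(4.25) + (-0.25)·(-0.75) + (0.75)·(-1.75) + (-3.25)·(-1.75)) / 3 = 16.25/3 = 5.4167
  s[X_2,X_2] = ((4.25)·(4.25) + (-0.75)·(-0.75) + (-1.75)·(-1.75) + (-1.75)·(-1.75)) / 3 = 24.75/3 = 8.25
  Sample standard deviations s_i = √(s[i,i]):
  s(X_1) = √(6.25) = 2.5
  s(X_2) = √(8.25) = 2.8723

Step 3 — r_{ij} = s_{ij} / (s_i · s_j):
  r[X_1,X_1] = 1 (diagonal).
  r[X_1,X_2] = 5.4167 / (2.5 · 2.8723) = 5.4167 / 7.1807 = 0.7543
  r[X_2,X_2] = 1 (diagonal).

R is symmetric with unit diagonal. Assembling:

R = [[1, 0.7543],
 [0.7543, 1]]


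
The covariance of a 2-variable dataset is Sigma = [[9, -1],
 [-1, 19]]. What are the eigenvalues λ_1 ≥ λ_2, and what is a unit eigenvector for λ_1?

Step 1 — characteristic polynomial of 2×2 Sigma:
  det(Sigma - λI) = λ² - trace · λ + det = 0.
  trace = 9 + 19 = 28, det = 9·19 - (-1)² = 170.
Step 2 — discriminant:
  Δ = trace² - 4·det = 784 - 680 = 104.
Step 3 — eigenvalues:
  λ = (trace ± √Δ)/2 = (28 ± 10.198)/2,
  λ_1 = 19.099,  λ_2 = 8.901.

Step 4 — unit eigenvector for λ_1: solve (Sigma - λ_1 I)v = 0. First row:
  (9 - 19.099)·v_x + (-1)·v_y = 0, i.e. (-10.099)·v_x + (-1)·v_y = 0,
  so v ∝ (b, λ_1 - a) = (-1, 10.099); multiply by -1 so the first entry is positive: u = (1, -10.099).
  ||u|| = √((1)² + (-10.099)²) = √(102.9902) ≈ 10.1484,
  v_1 = u/||u|| ≈ (0.0985, -0.9951) (||v_1|| = 1).

λ_1 = 19.099,  λ_2 = 8.901;  v_1 ≈ (0.0985, -0.9951)


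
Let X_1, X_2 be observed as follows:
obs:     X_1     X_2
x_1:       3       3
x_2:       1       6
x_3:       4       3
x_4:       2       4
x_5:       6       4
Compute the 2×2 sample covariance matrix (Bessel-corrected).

Step 1 — column means:
  mean(X_1) = (3 + 1 + 4 + 2 + 6) / 5 = 16/5 = 3.2
  mean(X_2) = (3 + 6 + 3 + 4 + 4) / 5 = 20/5 = 4

Step 2 — sample covariance S[i,j] = (1/(n-1)) · Σ_k (x_{k,i} - mean_i) · (x_{k,j} - mean_j), with n-1 = 4.
  S[X_1,X_1] = ((-0.2)·(-0.2) + (-2.2)·(-2.2) + (0.8)·(0.8) + (-1.2)·(-1.2) + (2.8)·(2.8)) / 4 = 14.8/4 = 3.7
  S[X_1,X_2] = ((-0.2)·(-1) + (-2.2)·(2) + (0.8)·(-1) + (-1.2)·(0) + (2.8)·(0)) / 4 = -5/4 = -1.25
  S[X_2,X_2] = ((-1)·(-1) + (2)·(2) + (-1)·(-1) + (0)·(0) + (0)·(0)) / 4 = 6/4 = 1.5

S is symmetric (S[j,i] = S[i,j]). Assembling:

S = [[3.7, -1.25],
 [-1.25, 1.5]]


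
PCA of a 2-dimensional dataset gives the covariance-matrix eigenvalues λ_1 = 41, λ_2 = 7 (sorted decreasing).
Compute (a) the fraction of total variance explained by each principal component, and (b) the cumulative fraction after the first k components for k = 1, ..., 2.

Step 1 — total variance = trace(Sigma) = Σ λ_i = 41 + 7 = 48.

Step 2 — fraction explained by component i = λ_i / Σ λ:
  PC1: 41/48 = 0.8542
  PC2: 7/48 = 0.1458

Step 3 — cumulative fraction after k components = (λ_1 + ... + λ_k) / Σ λ:
  k = 1: 41/48 = 0.8542
  k = 2: (41 + 7)/48 = 48/48 = 1

Summary (fraction, with percent):

explained: PC1 0.8542 (85.42%), PC2 0.1458 (14.58%);  cumulative: 0.8542, 1


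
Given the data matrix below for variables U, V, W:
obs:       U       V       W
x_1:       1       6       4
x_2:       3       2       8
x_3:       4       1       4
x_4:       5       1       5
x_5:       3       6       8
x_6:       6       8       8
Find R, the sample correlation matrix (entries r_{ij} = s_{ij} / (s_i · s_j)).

Step 1 — column means:
  mean(U) = (1 + 3 + 4 + 5 + 3 + 6) / 6 = 22/6 = 3.6667
  mean(V) = (6 + 2 + 1 + 1 + 6 + 8) / 6 = 24/6 = 4
  mean(W) = (4 + 8 + 4 + 5 + 8 + 8) / 6 = 37/6 = 6.1667

Step 2 — sample variances and covariances s[i,j] = (1/(n-1)) · Σ_k (x_{k,i} - mean_i) · (x_{k,j} - mean_j), with n-1 = 5:
  s[U,U] = ((-2.6667)·(-2.6667) + (-0.6667)·(-0.6667) + (0.3333)·(0.3333) + (1.3333)·(1.3333) + (-0.6667)·(-0.6667) + (2.3333)·(2.3333)) / 5 = 15.3333/5 = 3.0667
  s[U,V] = ((-2.6667)·(2) + (-0.6667)·(-2) + (0.3333)·(-3) + (1.3333)·(-3) + (-0.6667)·(2) + (2.3333)·(4)) / 5 = -1/5 = -0.2
  s[U,W] = ((-2.6667)·(-2.1667) + (-0.6667)·(1.8333) + (0.3333)·(-2.1667) + (1.3333)·(-1.1667) + (-0.6667)·(1.8333) + (2.3333)·(1.8333)) / 5 = 5.3333/5 = 1.0667
  s[V,V] = ((2)·(2) + (-2)·(-2) + (-3)·(-3) + (-3)·(-3) + (2)·(2) + (4)·(4)) / 5 = 46/5 = 9.2
  s[V,W] = ((2)·(-2.1667) + (-2)·(1.8333) + (-3)·(-2.1667) + (-3)·(-1.1667) + (2)·(1.8333) + (4)·(1.8333)) / 5 = 13/5 = 2.6
  s[W,W] = ((-2.1667)·(-2.1667) + (1.8333)·(1.8333) + (-2.1667)·(-2.1667) + (-1.1667)·(-1.1667) + (1.8333)·(1.8333) + (1.8333)·(1.8333)) / 5 = 20.8333/5 = 4.1667
  Sample standard deviations s_i = √(s[i,i]):
  s(U) = √(3.0667) = 1.7512
  s(V) = √(9.2) = 3.0332
  s(W) = √(4.1667) = 2.0412

Step 3 — r_{ij} = s_{ij} / (s_i · s_j):
  r[U,U] = 1 (diagonal).
  r[U,V] = -0.2 / (1.7512 · 3.0332) = -0.2 / 5.3116 = -0.0377
  r[U,W] = 1.0667 / (1.7512 · 2.0412) = 1.0667 / 3.5746 = 0.2984
  r[V,V] = 1 (diagonal).
  r[V,W] = 2.6 / (3.0332 · 2.0412) = 2.6 / 6.1914 = 0.4199
  r[W,W] = 1 (diagonal).

R is symmetric with unit diagonal. Assembling:

R = [[1, -0.0377, 0.2984],
 [-0.0377, 1, 0.4199],
 [0.2984, 0.4199, 1]]


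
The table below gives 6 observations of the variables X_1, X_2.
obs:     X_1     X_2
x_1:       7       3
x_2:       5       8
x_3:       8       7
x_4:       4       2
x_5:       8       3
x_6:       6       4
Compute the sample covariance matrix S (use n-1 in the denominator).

Step 1 — column means:
  mean(X_1) = (7 + 5 + 8 + 4 + 8 + 6) / 6 = 38/6 = 6.3333
  mean(X_2) = (3 + 8 + 7 + 2 + 3 + 4) / 6 = 27/6 = 4.5

Step 2 — sample covariance S[i,j] = (1/(n-1)) · Σ_k (x_{k,i} - mean_i) · (x_{k,j} - mean_j), with n-1 = 5.
  S[X_1,X_1] = ((0.6667)·(0.6667) + (-1.3333)·(-1.3333) + (1.6667)·(1.6667) + (-2.3333)·(-2.3333) + (1.6667)·(1.6667) + (-0.3333)·(-0.3333)) / 5 = 13.3333/5 = 2.6667
  S[X_1,X_2] = ((0.6667)·(-1.5) + (-1.3333)·(3.5) + (1.6667)·(2.5) + (-2.3333)·(-2.5) + (1.6667)·(-1.5) + (-0.3333)·(-0.5)) / 5 = 2/5 = 0.4
  S[X_2,X_2] = ((-1.5)·(-1.5) + (3.5)·(3.5) + (2.5)·(2.5) + (-2.5)·(-2.5) + (-1.5)·(-1.5) + (-0.5)·(-0.5)) / 5 = 29.5/5 = 5.9

S is symmetric (S[j,i] = S[i,j]). Assembling:

S = [[2.6667, 0.4],
 [0.4, 5.9]]


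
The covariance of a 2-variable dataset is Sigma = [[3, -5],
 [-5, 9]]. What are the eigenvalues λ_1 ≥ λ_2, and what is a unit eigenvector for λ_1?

Step 1 — characteristic polynomial of 2×2 Sigma:
  det(Sigma - λI) = λ² - trace · λ + det = 0.
  trace = 3 + 9 = 12, det = 3·9 - (-5)² = 2.
Step 2 — discriminant:
  Δ = trace² - 4·det = 144 - 8 = 136.
Step 3 — eigenvalues:
  λ = (trace ± √Δ)/2 = (12 ± 11.6619)/2,
  λ_1 = 11.831,  λ_2 = 0.169.

Step 4 — unit eigenvector for λ_1: solve (Sigma - λ_1 I)v = 0. First row:
  (3 - 11.831)·v_x + (-5)·v_y = 0, i.e. (-8.831)·v_x + (-5)·v_y = 0,
  so v ∝ (b, λ_1 - a) = (-5, 8.831); multiply by -1 so the first entry is positive: u = (5, -8.831).
  ||u|| = √((5)² + (-8.831)²) = √(102.9857) ≈ 10.1482,
  v_1 = u/||u|| ≈ (0.4927, -0.8702) (||v_1|| = 1).

λ_1 = 11.831,  λ_2 = 0.169;  v_1 ≈ (0.4927, -0.8702)


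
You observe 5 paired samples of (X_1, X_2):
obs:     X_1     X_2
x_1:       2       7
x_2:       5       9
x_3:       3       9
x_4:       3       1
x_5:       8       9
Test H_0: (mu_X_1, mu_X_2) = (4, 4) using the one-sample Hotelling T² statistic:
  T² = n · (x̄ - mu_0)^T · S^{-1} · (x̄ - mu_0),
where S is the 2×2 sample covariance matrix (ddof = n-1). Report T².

Step 1 — sample mean vector:
  mean(X_1) = (2 + 5 + 3 + 3 + 8) / 5 = 21/5 = 4.2
  mean(X_2) = (7 + 9 + 9 + 1 + 9) / 5 = 35/5 = 7
  x̄ = (4.2, 7),  deviation x̄ - mu_0 = (4.2, 7) - (4, 4) = (0.2, 3).

Step 2 — sample covariance matrix, S[i,j] = (1/(n-1)) · Σ_k (x_{k,i} - mean_i) · (x_{k,j} - mean_j), divisor n-1 = 4:
  S[X_1,X_1] = ((-2.2)·(-2.2) + (0.8)·(0.8) + (-1.2)·(-1.2) + (-1.2)·(-1.2) + (3.8)·(3.8)) / 4 = 22.8/4 = 5.7
  S[X_1,X_2] = ((-2.2)·(0) + (0.8)·(2) + (-1.2)·(2) + (-1.2)·(-6) + (3.8)·(2)) / 4 = 14/4 = 3.5
  S[X_2,X_2] = ((0)·(0) + (2)·(2) + (2)·(2) + (-6)·(-6) + (2)·(2)) / 4 = 48/4 = 12
  S = [[5.7, 3.5],
 [3.5, 12]].

Step 3 — invert S. det(S) = 5.7·12 - (3.5)² = 56.15.
  S^{-1} = (1/det) · [[d, -b], [-b, a]] = [[0.2137, -0.0623],
 [-0.0623, 0.1015]].

Step 4 — quadratic form (x̄ - mu_0)^T · S^{-1} · (x̄ - mu_0):
  S^{-1} · (x̄ - mu_0) = (-0.1443, 0.2921),
  (x̄ - mu_0)^T · [...] = (0.2)·(-0.1443) + (3)·(0.2921) = 0.8474.

Step 5 — scale by n: T² = 5 · 0.8474 = 4.2369.

T² ≈ 4.2369


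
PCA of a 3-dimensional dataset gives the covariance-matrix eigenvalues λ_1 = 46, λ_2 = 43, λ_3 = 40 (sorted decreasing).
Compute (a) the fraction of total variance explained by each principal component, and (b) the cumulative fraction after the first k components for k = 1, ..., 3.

Step 1 — total variance = trace(Sigma) = Σ λ_i = 46 + 43 + 40 = 129.

Step 2 — fraction explained by component i = λ_i / Σ λ:
  PC1: 46/129 = 0.3566
  PC2: 43/129 = 0.3333
  PC3: 40/129 = 0.3101

Step 3 — cumulative fraction after k components = (λ_1 + ... + λ_k) / Σ λ:
  k = 1: 46/129 = 0.3566
  k = 2: (46 + 43)/129 = 89/129 = 0.6899
  k = 3: (46 + 43 + 40)/129 = 129/129 = 1

Summary (fraction, with percent):

explained: PC1 0.3566 (35.66%), PC2 0.3333 (33.33%), PC3 0.3101 (31.01%);  cumulative: 0.3566, 0.6899, 1


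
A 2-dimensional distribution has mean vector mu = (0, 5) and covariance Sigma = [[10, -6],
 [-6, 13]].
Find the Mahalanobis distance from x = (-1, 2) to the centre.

Step 1 — centre the observation: (x - mu) = (-1, -3).

Step 2 — invert Sigma. det(Sigma) = 10·13 - (-6)² = 94.
  Sigma^{-1} = (1/det) · [[d, -b], [-b, a]] = [[0.1383, 0.0638],
 [0.0638, 0.1064]].

Step 3 — form the quadratic (x - mu)^T · Sigma^{-1} · (x - mu):
  Sigma^{-1} · (x - mu) = (-0.3298, -0.383).
  (x - mu)^T · [Sigma^{-1} · (x - mu)] = (-1)·(-0.3298) + (-3)·(-0.383) = 1.4787.

Step 4 — take square root: d = √(1.4787) ≈ 1.216.

d(x, mu) = √(1.4787) ≈ 1.216


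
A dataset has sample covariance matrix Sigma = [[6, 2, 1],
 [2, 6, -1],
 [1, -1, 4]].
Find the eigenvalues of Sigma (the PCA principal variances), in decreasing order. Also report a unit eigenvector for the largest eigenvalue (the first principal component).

Step 1 — characteristic polynomial p(λ) = det(λI - Sigma) = λ³ - tr·λ² + c_1·λ - det, where tr = trace, c_1 = sum of the principal 2×2 minors, det = det(Sigma):
  tr = 6 + 6 + 4 = 16,
  c_1 = (6·6 - (2)²) + (6·4 - (1)²) + (6·4 - (-1)²) = 32 + 23 + 23 = 78,
  det = 6·(6·4 - (-1)²) - (2)·((2)·4 - (-1)·(1)) + (1)·((2)·(-1) - 6·(1)) = 6·(23) - (2)·(9) + (1)·(-8) = 112.
  So p(λ) = λ³ - 16λ² + 78λ - 112.
Step 2 — look for an integer root (rational root theorem: any rational root is an integer divisor of 112). Testing λ = 8:
  p(8) = 512 - 1024 + 624 - 112 = 0  ✓
  Dividing out (λ - 8): p(λ) = (λ - 8)(λ² - 8λ + 14).
Step 3 — remaining eigenvalues from the quadratic λ² - 8λ + 14 = 0:
  Δ = 8² - 4·14 = 64 - 56 = 8,  λ = (8 ± √8)/2 = (8 ± 2.8284)/2 ≈ 5.4142 or 2.5858.
  Sorted: λ_1 = 8,  λ_2 = 5.4142,  λ_3 = 2.5858  (check: sum = 16 = tr ✓).

Step 4 — unit eigenvector for λ_1 = 8: v spans the null space of (Sigma - λ_1 I), whose rows are
  r_1 = (-2, 2, 1),  r_2 = (2, -2, -1),  r_3 = (1, -1, -4).
  v is orthogonal to every row, so take v ∝ r_1 × r_3 = ((2)·(-4) - (1)·(-1), (1)·(1) - (-2)·(-4), (-2)·(-1) - (2)·(1)) = (-7, -7, 0).
  Rescale (divide by 7; multiply by -1 so the first nonzero entry is positive): u = (1, 1, 0).
  ||u|| = √((1)² + (1)² + (0)²) = √(2) ≈ 1.4142,  v_1 = u/||u|| ≈ (0.7071, 0.7071, 0) (||v_1|| = 1).

λ_1 = 8,  λ_2 = 5.4142,  λ_3 = 2.5858;  v_1 ≈ (0.7071, 0.7071, 0)


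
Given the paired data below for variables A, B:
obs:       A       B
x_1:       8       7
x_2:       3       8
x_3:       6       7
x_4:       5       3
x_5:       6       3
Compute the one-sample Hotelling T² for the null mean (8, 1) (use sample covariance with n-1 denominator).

Step 1 — sample mean vector:
  mean(A) = (8 + 3 + 6 + 5 + 6) / 5 = 28/5 = 5.6
  mean(B) = (7 + 8 + 7 + 3 + 3) / 5 = 28/5 = 5.6
  x̄ = (5.6, 5.6),  deviation x̄ - mu_0 = (5.6, 5.6) - (8, 1) = (-2.4, 4.6).

Step 2 — sample covariance matrix, S[i,j] = (1/(n-1)) · Σ_k (x_{k,i} - mean_i) · (x_{k,j} - mean_j), divisor n-1 = 4:
  S[A,A] = ((2.4)·(2.4) + (-2.6)·(-2.6) + (0.4)·(0.4) + (-0.6)·(-0.6) + (0.4)·(0.4)) / 4 = 13.2/4 = 3.3
  S[A,B] = ((2.4)·(1.4) + (-2.6)·(2.4) + (0.4)·(1.4) + (-0.6)·(-2.6) + (0.4)·(-2.6)) / 4 = -1.8/4 = -0.45
  S[B,B] = ((1.4)·(1.4) + (2.4)·(2.4) + (1.4)·(1.4) + (-2.6)·(-2.6) + (-2.6)·(-2.6)) / 4 = 23.2/4 = 5.8
  S = [[3.3, -0.45],
 [-0.45, 5.8]].

Step 3 — invert S. det(S) = 3.3·5.8 - (-0.45)² = 18.9375.
  S^{-1} = (1/det) · [[d, -b], [-b, a]] = [[0.3063, 0.0238],
 [0.0238, 0.1743]].

Step 4 — quadratic form (x̄ - mu_0)^T · S^{-1} · (x̄ - mu_0):
  S^{-1} · (x̄ - mu_0) = (-0.6257, 0.7446),
  (x̄ - mu_0)^T · [...] = (-2.4)·(-0.6257) + (4.6)·(0.7446) = 4.9267.

Step 5 — scale by n: T² = 5 · 4.9267 = 24.6337.

T² ≈ 24.6337


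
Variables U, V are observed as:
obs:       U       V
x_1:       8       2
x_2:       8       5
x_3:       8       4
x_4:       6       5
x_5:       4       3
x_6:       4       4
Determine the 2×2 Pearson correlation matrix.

Step 1 — column means:
  mean(U) = (8 + 8 + 8 + 6 + 4 + 4) / 6 = 38/6 = 6.3333
  mean(V) = (2 + 5 + 4 + 5 + 3 + 4) / 6 = 23/6 = 3.8333

Step 2 — sample variances and covariances s[i,j] = (1/(n-1)) · Σ_k (x_{k,i} - mean_i) · (x_{k,j} - mean_j), with n-1 = 5:
  s[U,U] = ((1.6667)·(1.6667) + (1.6667)·(1.6667) + (1.6667)·(1.6667) + (-0.3333)·(-0.3333) + (-2.3333)·(-2.3333) + (-2.3333)·(-2.3333)) / 5 = 19.3333/5 = 3.8667
  s[U,V] = ((1.6667)·(-1.8333) + (1.6667)·(1.1667) + (1.6667)·(0.1667) + (-0.3333)·(1.1667) + (-2.3333)·(-0.8333) + (-2.3333)·(0.1667)) / 5 = 0.3333/5 = 0.0667
  s[V,V] = ((-1.8333)·(-1.8333) + (1.1667)·(1.1667) + (0.1667)·(0.1667) + (1.1667)·(1.1667) + (-0.8333)·(-0.8333) + (0.1667)·(0.1667)) / 5 = 6.8333/5 = 1.3667
  Sample standard deviations s_i = √(s[i,i]):
  s(U) = √(3.8667) = 1.9664
  s(V) = √(1.3667) = 1.169

Step 3 — r_{ij} = s_{ij} / (s_i · s_j):
  r[U,U] = 1 (diagonal).
  r[U,V] = 0.0667 / (1.9664 · 1.169) = 0.0667 / 2.2988 = 0.029
  r[V,V] = 1 (diagonal).

R is symmetric with unit diagonal. Assembling:

R = [[1, 0.029],
 [0.029, 1]]


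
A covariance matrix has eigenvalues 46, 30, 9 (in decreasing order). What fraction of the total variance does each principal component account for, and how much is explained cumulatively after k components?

Step 1 — total variance = trace(Sigma) = Σ λ_i = 46 + 30 + 9 = 85.

Step 2 — fraction explained by component i = λ_i / Σ λ:
  PC1: 46/85 = 0.5412
  PC2: 30/85 = 0.3529
  PC3: 9/85 = 0.1059

Step 3 — cumulative fraction after k components = (λ_1 + ... + λ_k) / Σ λ:
  k = 1: 46/85 = 0.5412
  k = 2: (46 + 30)/85 = 76/85 = 0.8941
  k = 3: (46 + 30 + 9)/85 = 85/85 = 1

Summary (fraction, with percent):

explained: PC1 0.5412 (54.12%), PC2 0.3529 (35.29%), PC3 0.1059 (10.59%);  cumulative: 0.5412, 0.8941, 1


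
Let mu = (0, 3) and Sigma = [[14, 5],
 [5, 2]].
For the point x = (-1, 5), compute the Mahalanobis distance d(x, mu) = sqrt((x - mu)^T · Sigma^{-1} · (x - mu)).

Step 1 — centre the observation: (x - mu) = (-1, 2).

Step 2 — invert Sigma. det(Sigma) = 14·2 - (5)² = 3.
  Sigma^{-1} = (1/det) · [[d, -b], [-b, a]] = [[0.6667, -1.6667],
 [-1.6667, 4.6667]].

Step 3 — form the quadratic (x - mu)^T · Sigma^{-1} · (x - mu):
  Sigma^{-1} · (x - mu) = (-4, 11).
  (x - mu)^T · [Sigma^{-1} · (x - mu)] = (-1)·(-4) + (2)·(11) = 26.

Step 4 — take square root: d = √(26) ≈ 5.099.

d(x, mu) = √(26) ≈ 5.099


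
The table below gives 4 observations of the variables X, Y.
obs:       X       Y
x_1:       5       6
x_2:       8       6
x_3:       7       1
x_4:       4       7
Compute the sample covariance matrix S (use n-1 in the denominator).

Step 1 — column means:
  mean(X) = (5 + 8 + 7 + 4) / 4 = 24/4 = 6
  mean(Y) = (6 + 6 + 1 + 7) / 4 = 20/4 = 5

Step 2 — sample covariance S[i,j] = (1/(n-1)) · Σ_k (x_{k,i} - mean_i) · (x_{k,j} - mean_j), with n-1 = 3.
  S[X,X] = ((-1)·(-1) + (2)·(2) + (1)·(1) + (-2)·(-2)) / 3 = 10/3 = 3.3333
  S[X,Y] = ((-1)·(1) + (2)·(1) + (1)·(-4) + (-2)·(2)) / 3 = -7/3 = -2.3333
  S[Y,Y] = ((1)·(1) + (1)·(1) + (-4)·(-4) + (2)·(2)) / 3 = 22/3 = 7.3333

S is symmetric (S[j,i] = S[i,j]). Assembling:

S = [[3.3333, -2.3333],
 [-2.3333, 7.3333]]


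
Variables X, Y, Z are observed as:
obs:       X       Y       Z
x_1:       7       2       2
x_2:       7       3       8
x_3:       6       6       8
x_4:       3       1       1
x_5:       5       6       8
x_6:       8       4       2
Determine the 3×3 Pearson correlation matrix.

Step 1 — column means:
  mean(X) = (7 + 7 + 6 + 3 + 5 + 8) / 6 = 36/6 = 6
  mean(Y) = (2 + 3 + 6 + 1 + 6 + 4) / 6 = 22/6 = 3.6667
  mean(Z) = (2 + 8 + 8 + 1 + 8 + 2) / 6 = 29/6 = 4.8333

Step 2 — sample variances and covariances s[i,j] = (1/(n-1)) · Σ_k (x_{k,i} - mean_i) · (x_{k,j} - mean_j), with n-1 = 5:
  s[X,X] = ((1)·(1) + (1)·(1) + (0)·(0) + (-3)·(-3) + (-1)·(-1) + (2)·(2)) / 5 = 16/5 = 3.2
  s[X,Y] = ((1)·(-1.6667) + (1)·(-0.6667) + (0)·(2.3333) + (-3)·(-2.6667) + (-1)·(2.3333) + (2)·(0.3333)) / 5 = 4/5 = 0.8
  s[X,Z] = ((1)·(-2.8333) + (1)·(3.1667) + (0)·(3.1667) + (-3)·(-3.8333) + (-1)·(3.1667) + (2)·(-2.8333)) / 5 = 3/5 = 0.6
  s[Y,Y] = ((-1.6667)·(-1.6667) + (-0.6667)·(-0.6667) + (2.3333)·(2.3333) + (-2.6667)·(-2.6667) + (2.3333)·(2.3333) + (0.3333)·(0.3333)) / 5 = 21.3333/5 = 4.2667
  s[Y,Z] = ((-1.6667)·(-2.8333) + (-0.6667)·(3.1667) + (2.3333)·(3.1667) + (-2.6667)·(-3.8333) + (2.3333)·(3.1667) + (0.3333)·(-2.8333)) / 5 = 26.6667/5 = 5.3333
  s[Z,Z] = ((-2.8333)·(-2.8333) + (3.1667)·(3.1667) + (3.1667)·(3.1667) + (-3.8333)·(-3.8333) + (3.1667)·(3.1667) + (-2.8333)·(-2.8333)) / 5 = 60.8333/5 = 12.1667
  Sample standard deviations s_i = √(s[i,i]):
  s(X) = √(3.2) = 1.7889
  s(Y) = √(4.2667) = 2.0656
  s(Z) = √(12.1667) = 3.4881

Step 3 — r_{ij} = s_{ij} / (s_i · s_j):
  r[X,X] = 1 (diagonal).
  r[X,Y] = 0.8 / (1.7889 · 2.0656) = 0.8 / 3.695 = 0.2165
  r[X,Z] = 0.6 / (1.7889 · 3.4881) = 0.6 / 6.2397 = 0.0962
  r[Y,Y] = 1 (diagonal).
  r[Y,Z] = 5.3333 / (2.0656 · 3.4881) = 5.3333 / 7.2049 = 0.7402
  r[Z,Z] = 1 (diagonal).

R is symmetric with unit diagonal. Assembling:

R = [[1, 0.2165, 0.0962],
 [0.2165, 1, 0.7402],
 [0.0962, 0.7402, 1]]


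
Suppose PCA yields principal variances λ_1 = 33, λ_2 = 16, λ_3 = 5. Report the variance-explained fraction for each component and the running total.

Step 1 — total variance = trace(Sigma) = Σ λ_i = 33 + 16 + 5 = 54.

Step 2 — fraction explained by component i = λ_i / Σ λ:
  PC1: 33/54 = 0.6111
  PC2: 16/54 = 0.2963
  PC3: 5/54 = 0.0926

Step 3 — cumulative fraction after k components = (λ_1 + ... + λ_k) / Σ λ:
  k = 1: 33/54 = 0.6111
  k = 2: (33 + 16)/54 = 49/54 = 0.9074
  k = 3: (33 + 16 + 5)/54 = 54/54 = 1

Summary (fraction, with percent):

explained: PC1 0.6111 (61.11%), PC2 0.2963 (29.63%), PC3 0.0926 (9.26%);  cumulative: 0.6111, 0.9074, 1
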